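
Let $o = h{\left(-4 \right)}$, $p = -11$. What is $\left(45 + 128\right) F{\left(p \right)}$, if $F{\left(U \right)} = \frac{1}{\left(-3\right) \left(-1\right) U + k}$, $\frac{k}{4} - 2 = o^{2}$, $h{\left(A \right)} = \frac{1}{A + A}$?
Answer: $- \frac{2768}{399} \approx -6.9373$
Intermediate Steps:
$h{\left(A \right)} = \frac{1}{2 A}$
$o = - \frac{1}{8}$ ($o = \frac{1}{2 \left(-4\right)} = \frac{1}{2} \left(- \frac{1}{4}\right) = - \frac{1}{8} \approx -0.125$)
$k = \frac{129}{16}$ ($k = 8 + 4 \left(- \frac{1}{8}\right)^{2} = 8 + 4 \cdot \frac{1}{64} = 8 + \frac{1}{16} = \frac{129}{16} \approx 8.0625$)
$F{\left(U \right)} = \frac{1}{\frac{129}{16} + 3 U}$ ($F{\left(U \right)} = \frac{1}{\left(-3\right) \left(-1\right) U + \frac{129}{16}} = \frac{1}{3 U + \frac{129}{16}} = \frac{1}{\frac{129}{16} + 3 U}$)
$\left(45 + 128\right) F{\left(p \right)} = \left(45 + 128\right) \frac{16}{3 \left(43 + 16 \left(-11\right)\right)} = 173 \frac{16}{3 \left(43 - 176\right)} = 173 \frac{16}{3 \left(-133\right)} = 173 \cdot \frac{16}{3} \left(- \frac{1}{133}\right) = 173 \left(- \frac{16}{399}\right) = - \frac{2768}{399}$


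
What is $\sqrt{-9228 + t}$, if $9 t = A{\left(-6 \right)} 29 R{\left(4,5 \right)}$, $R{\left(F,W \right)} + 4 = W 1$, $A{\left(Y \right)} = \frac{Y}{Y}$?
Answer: $\frac{i \sqrt{83023}}{3} \approx 96.046 i$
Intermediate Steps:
$A{\left(Y \right)} = 1$
$R{\left(F,W \right)} = -4 + W$ ($R{\left(F,W \right)} = -4 + W 1 = -4 + W$)
$t = \frac{29}{9}$ ($t = \frac{1 \cdot 29 \left(-4 + 5\right)}{9} = \frac{29 \cdot 1}{9} = \frac{1}{9} \cdot 29 = \frac{29}{9} \approx 3.2222$)
$\sqrt{-9228 + t} = \sqrt{-9228 + \frac{29}{9}} = \sqrt{- \frac{83023}{9}} = \frac{i \sqrt{83023}}{3}$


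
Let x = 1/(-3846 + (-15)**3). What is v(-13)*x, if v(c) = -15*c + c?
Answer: -182/7221 ≈ -0.025204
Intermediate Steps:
v(c) = -14*c
x = -1/7221 (x = 1/(-3846 - 3375) = 1/(-7221) = -1/7221 ≈ -0.00013848)
v(-13)*x = -14*(-13)*(-1/7221) = 182*(-1/7221) = -182/7221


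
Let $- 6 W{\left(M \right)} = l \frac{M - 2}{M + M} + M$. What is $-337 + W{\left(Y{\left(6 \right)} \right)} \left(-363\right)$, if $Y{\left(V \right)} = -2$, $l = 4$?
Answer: $-216$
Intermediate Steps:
$W{\left(M \right)} = - \frac{M}{6} - \frac{-2 + M}{3 M}$ ($W{\left(M \right)} = - \frac{4 \frac{M - 2}{M + M} + M}{6} = - \frac{4 \frac{-2 + M}{2 M} + M}{6} = - \frac{\frac{2 \left(-2 + M\right)}{M} + M}{6} = - \frac{M + \frac{2 \left(-2 + M\right)}{M}}{6} = - \frac{M}{6} - \frac{-2 + M}{3 M}$)
$-337 + W{\left(Y{\left(6 \right)} \right)} \left(-363\right) = -337 + \frac{4 - - 2 \left(2 - 2\right)}{6 \left(-2\right)} \left(-363\right) = -337 + \frac{1}{6} \left(- \frac{1}{2}\right) \left(4 - \left(-2\right) 0\right) \left(-363\right) = -337 + \frac{1}{6} \left(- \frac{1}{2}\right) \left(4 + 0\right) \left(-363\right) = -337 + \frac{1}{6} \left(- \frac{1}{2}\right) 4 \left(-363\right) = -337 - -121 = -337 + 121 = -216$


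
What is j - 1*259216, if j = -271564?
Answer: -530780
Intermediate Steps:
j - 1*259216 = -271564 - 1*259216 = -271564 - 259216 = -530780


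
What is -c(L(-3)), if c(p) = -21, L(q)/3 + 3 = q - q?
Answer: 21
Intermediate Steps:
L(q) = -9 (L(q) = -9 + 3*(q - q) = -9 + 3*0 = -9 + 0 = -9)
-c(L(-3)) = -1*(-21) = 21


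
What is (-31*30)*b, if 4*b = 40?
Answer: -9300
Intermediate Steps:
b = 10 (b = (1/4)*40 = 10)
(-31*30)*b = -31*30*10 = -930*10 = -9300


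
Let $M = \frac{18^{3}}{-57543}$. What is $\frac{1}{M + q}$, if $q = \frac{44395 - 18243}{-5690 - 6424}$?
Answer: $- \frac{116179317}{262585564} \approx -0.44244$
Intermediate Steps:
$q = - \frac{13076}{6057}$ ($q = \frac{26152}{-12114} = 26152 \left(- \frac{1}{12114}\right) = - \frac{13076}{6057} \approx -2.1588$)
$M = - \frac{1944}{19181}$ ($M = 5832 \left(- \frac{1}{57543}\right) = - \frac{1944}{19181} \approx -0.10135$)
$\frac{1}{M + q} = \frac{1}{- \frac{1944}{19181} - \frac{13076}{6057}} = \frac{1}{- \frac{262585564}{116179317}} = - \frac{116179317}{262585564}$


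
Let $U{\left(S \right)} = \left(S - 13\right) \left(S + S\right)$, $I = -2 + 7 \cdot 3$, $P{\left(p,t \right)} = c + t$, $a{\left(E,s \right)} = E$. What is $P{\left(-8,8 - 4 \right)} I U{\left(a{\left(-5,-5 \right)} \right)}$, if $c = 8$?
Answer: $41040$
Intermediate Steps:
$P{\left(p,t \right)} = 8 + t$
$I = 19$ ($I = -2 + 21 = 19$)
$U{\left(S \right)} = 2 S \left(-13 + S\right)$ ($U{\left(S \right)} = \left(-13 + S\right) 2 S = 2 S \left(-13 + S\right)$)
$P{\left(-8,8 - 4 \right)} I U{\left(a{\left(-5,-5 \right)} \right)} = \left(8 + \left(8 - 4\right)\right) 19 \cdot 2 \left(-5\right) \left(-13 - 5\right) = \left(8 + 4\right) 19 \cdot 2 \left(-5\right) \left(-18\right) = 12 \cdot 19 \cdot 180 = 228 \cdot 180 = 41040$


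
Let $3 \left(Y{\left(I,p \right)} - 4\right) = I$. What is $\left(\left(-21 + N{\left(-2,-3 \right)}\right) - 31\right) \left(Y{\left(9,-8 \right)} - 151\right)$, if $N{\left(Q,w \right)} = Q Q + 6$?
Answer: $6048$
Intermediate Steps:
$Y{\left(I,p \right)} = 4 + \frac{I}{3}$
$N{\left(Q,w \right)} = 6 + Q^{2}$ ($N{\left(Q,w \right)} = Q^{2} + 6 = 6 + Q^{2}$)
$\left(\left(-21 + N{\left(-2,-3 \right)}\right) - 31\right) \left(Y{\left(9,-8 \right)} - 151\right) = \left(\left(-21 + \left(6 + \left(-2\right)^{2}\right)\right) - 31\right) \left(\left(4 + \frac{1}{3} \cdot 9\right) - 151\right) = \left(\left(-21 + \left(6 + 4\right)\right) - 31\right) \left(\left(4 + 3\right) - 151\right) = \left(\left(-21 + 10\right) - 31\right) \left(7 - 151\right) = \left(-11 - 31\right) \left(-144\right) = \left(-42\right) \left(-144\right) = 6048$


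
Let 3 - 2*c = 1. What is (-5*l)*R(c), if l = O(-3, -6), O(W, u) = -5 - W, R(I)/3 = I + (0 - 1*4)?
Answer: -90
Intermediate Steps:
c = 1 (c = 3/2 - ½*1 = 3/2 - ½ = 1)
R(I) = -12 + 3*I (R(I) = 3*(I + (0 - 1*4)) = 3*(I + (0 - 4)) = 3*(I - 4) = 3*(-4 + I) = -12 + 3*I)
l = -2 (l = -5 - 1*(-3) = -5 + 3 = -2)
(-5*l)*R(c) = (-5*(-2))*(-12 + 3*1) = 10*(-12 + 3) = 10*(-9) = -90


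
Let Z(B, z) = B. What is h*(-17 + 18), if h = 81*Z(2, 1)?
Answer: 162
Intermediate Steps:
h = 162 (h = 81*2 = 162)
h*(-17 + 18) = 162*(-17 + 18) = 162*1 = 162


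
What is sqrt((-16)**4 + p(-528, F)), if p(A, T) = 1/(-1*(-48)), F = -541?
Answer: sqrt(9437187)/12 ≈ 256.00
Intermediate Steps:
p(A, T) = 1/48
sqrt((-16)**4 + p(-528, F)) = sqrt((-16)**4 + 1/48) = sqrt(65536 + 1/48) = sqrt(3145729/48) = sqrt(9437187)/12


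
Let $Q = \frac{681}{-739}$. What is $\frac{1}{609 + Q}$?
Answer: $\frac{739}{449370} \approx 0.0016445$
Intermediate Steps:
$Q = - \frac{681}{739}$ ($Q = 681 \left(- \frac{1}{739}\right) = - \frac{681}{739} \approx -0.92152$)
$\frac{1}{609 + Q} = \frac{1}{609 - \frac{681}{739}} = \frac{1}{\frac{449370}{739}} = \frac{739}{449370}$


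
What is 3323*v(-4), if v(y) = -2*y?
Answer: 26584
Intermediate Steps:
3323*v(-4) = 3323*(-2*(-4)) = 3323*8 = 26584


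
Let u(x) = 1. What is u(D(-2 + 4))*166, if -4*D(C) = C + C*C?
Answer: 166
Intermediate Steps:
D(C) = -C/4 - C²/4 (D(C) = -(C + C*C)/4 = -(C + C²)/4 = -C/4 - C²/4)
u(D(-2 + 4))*166 = 1*166 = 166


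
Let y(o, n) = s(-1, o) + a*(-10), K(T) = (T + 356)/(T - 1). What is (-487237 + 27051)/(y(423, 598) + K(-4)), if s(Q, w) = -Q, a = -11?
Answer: -2300930/203 ≈ -11335.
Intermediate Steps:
K(T) = (356 + T)/(-1 + T)
y(o, n) = 111 (y(o, n) = -1*(-1) - 11*(-10) = 1 + 110 = 111)
(-487237 + 27051)/(y(423, 598) + K(-4)) = (-487237 + 27051)/(111 + (356 - 4)/(-1 - 4)) = -460186/(111 + 352/(-5)) = -460186/(111 - 1/5*352) = -460186/(111 - 352/5) = -460186/203/5 = -460186*5/203 = -2300930/203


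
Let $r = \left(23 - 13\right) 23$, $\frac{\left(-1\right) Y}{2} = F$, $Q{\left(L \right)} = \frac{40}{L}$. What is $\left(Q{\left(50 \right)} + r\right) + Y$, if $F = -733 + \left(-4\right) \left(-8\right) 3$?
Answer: $\frac{7524}{5} \approx 1504.8$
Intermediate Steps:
$F = -637$ ($F = -733 + 32 \cdot 3 = -733 + 96 = -637$)
$Y = 1274$ ($Y = \left(-2\right) \left(-637\right) = 1274$)
$r = 230$ ($r = 10 \cdot 23 = 230$)
$\left(Q{\left(50 \right)} + r\right) + Y = \left(\frac{40}{50} + 230\right) + 1274 = \left(40 \cdot \frac{1}{50} + 230\right) + 1274 = \left(\frac{4}{5} + 230\right) + 1274 = \frac{1154}{5} + 1274 = \frac{7524}{5}$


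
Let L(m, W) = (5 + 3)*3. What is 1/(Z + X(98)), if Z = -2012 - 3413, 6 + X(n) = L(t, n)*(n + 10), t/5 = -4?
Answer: -1/2839 ≈ -0.00035224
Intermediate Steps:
t = -20 (t = 5*(-4) = -20)
L(m, W) = 24 (L(m, W) = 8*3 = 24)
X(n) = 234 + 24*n (X(n) = -6 + 24*(n + 10) = -6 + 24*(10 + n) = -6 + (240 + 24*n) = 234 + 24*n)
Z = -5425
1/(Z + X(98)) = 1/(-5425 + (234 + 24*98)) = 1/(-5425 + (234 + 2352)) = 1/(-5425 + 2586) = 1/(-2839) = -1/2839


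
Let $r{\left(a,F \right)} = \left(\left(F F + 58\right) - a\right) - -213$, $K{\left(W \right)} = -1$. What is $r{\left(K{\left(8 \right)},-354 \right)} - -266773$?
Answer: $392361$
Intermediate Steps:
$r{\left(a,F \right)} = 271 + F^{2} - a$ ($r{\left(a,F \right)} = \left(\left(F^{2} + 58\right) - a\right) + 213 = \left(\left(58 + F^{2}\right) - a\right) + 213 = \left(58 + F^{2} - a\right) + 213 = 271 + F^{2} - a$)
$r{\left(K{\left(8 \right)},-354 \right)} - -266773 = \left(271 + \left(-354\right)^{2} - -1\right) - -266773 = \left(271 + 125316 + 1\right) + 266773 = 125588 + 266773 = 392361$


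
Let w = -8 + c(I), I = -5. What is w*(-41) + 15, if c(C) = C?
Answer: 548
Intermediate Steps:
w = -13 (w = -8 - 5 = -13)
w*(-41) + 15 = -13*(-41) + 15 = 533 + 15 = 548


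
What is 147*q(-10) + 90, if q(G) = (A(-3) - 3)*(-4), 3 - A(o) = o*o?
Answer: 5382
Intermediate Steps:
A(o) = 3 - o² (A(o) = 3 - o*o = 3 - o²)
q(G) = 36 (q(G) = ((3 - 1*(-3)²) - 3)*(-4) = ((3 - 1*9) - 3)*(-4) = ((3 - 9) - 3)*(-4) = (-6 - 3)*(-4) = -9*(-4) = 36)
147*q(-10) + 90 = 147*36 + 90 = 5292 + 90 = 5382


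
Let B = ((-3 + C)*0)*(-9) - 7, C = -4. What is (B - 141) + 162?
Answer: 14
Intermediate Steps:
B = -7 (B = ((-3 - 4)*0)*(-9) - 7 = -7*0*(-9) - 7 = 0*(-9) - 7 = 0 - 7 = -7)
(B - 141) + 162 = (-7 - 141) + 162 = -148 + 162 = 14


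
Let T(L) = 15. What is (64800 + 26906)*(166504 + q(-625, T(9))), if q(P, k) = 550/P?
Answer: 381733378068/25 ≈ 1.5269e+10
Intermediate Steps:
(64800 + 26906)*(166504 + q(-625, T(9))) = (64800 + 26906)*(166504 + 550/(-625)) = 91706*(166504 + 550*(-1/625)) = 91706*(166504 - 22/25) = 91706*(4162578/25) = 381733378068/25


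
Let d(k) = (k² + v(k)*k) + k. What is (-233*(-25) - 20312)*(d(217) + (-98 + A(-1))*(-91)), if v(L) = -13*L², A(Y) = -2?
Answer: 1923607951881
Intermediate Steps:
d(k) = k + k² - 13*k³ (d(k) = (k² + (-13*k²)*k) + k = (k² - 13*k³) + k = k + k² - 13*k³)
(-233*(-25) - 20312)*(d(217) + (-98 + A(-1))*(-91)) = (-233*(-25) - 20312)*(217*(1 + 217 - 13*217²) + (-98 - 2)*(-91)) = (5825 - 20312)*(217*(1 + 217 - 13*47089) - 100*(-91)) = -14487*(217*(1 + 217 - 612157) + 9100) = -14487*(217*(-611939) + 9100) = -14487*(-132790763 + 9100) = -14487*(-132781663) = 1923607951881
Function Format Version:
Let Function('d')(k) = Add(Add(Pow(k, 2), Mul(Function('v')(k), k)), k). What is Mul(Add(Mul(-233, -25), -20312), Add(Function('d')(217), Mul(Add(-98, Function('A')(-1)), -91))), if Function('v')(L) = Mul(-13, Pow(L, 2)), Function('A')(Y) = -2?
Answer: 1923607951881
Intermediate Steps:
Function('d')(k) = Add(k, Pow(k, 2), Mul(-13, Pow(k, 3))) (Function('d')(k) = Add(Add(Pow(k, 2), Mul(Mul(-13, Pow(k, 2)), k)), k) = Add(Add(Pow(k, 2), Mul(-13, Pow(k, 3))), k) = Add(k, Pow(k, 2), Mul(-13, Pow(k, 3))))
Mul(Add(Mul(-233, -25), -20312), Add(Function('d')(217), Mul(Add(-98, Function('A')(-1)), -91))) = Mul(Add(Mul(-233, -25), -20312), Add(Mul(217, Add(1, 217, Mul(-13, Pow(217, 2)))), Mul(Add(-98, -2), -91))) = Mul(Add(5825, -20312), Add(Mul(217, Add(1, 217, Mul(-13, 47089))), Mul(-100, -91))) = Mul(-14487, Add(Mul(217, Add(1, 217, -612157)), 9100)) = Mul(-14487, Add(Mul(217, -611939), 9100)) = Mul(-14487, Add(-132790763, 9100)) = Mul(-14487, -132781663) = 1923607951881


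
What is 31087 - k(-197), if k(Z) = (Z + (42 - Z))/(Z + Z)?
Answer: 6124160/197 ≈ 31087.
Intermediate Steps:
k(Z) = 21/Z (k(Z) = 42/((2*Z)) = 42*(1/(2*Z)) = 21/Z)
31087 - k(-197) = 31087 - 21/(-197) = 31087 - 21*(-1)/197 = 31087 - 1*(-21/197) = 31087 + 21/197 = 6124160/197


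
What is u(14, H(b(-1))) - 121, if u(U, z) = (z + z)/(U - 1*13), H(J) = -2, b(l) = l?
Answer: -125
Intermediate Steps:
u(U, z) = 2*z/(-13 + U) (u(U, z) = (2*z)/(U - 13) = (2*z)/(-13 + U) = 2*z/(-13 + U))
u(14, H(b(-1))) - 121 = 2*(-2)/(-13 + 14) - 121 = 2*(-2)/1 - 121 = 2*(-2)*1 - 121 = -4 - 121 = -125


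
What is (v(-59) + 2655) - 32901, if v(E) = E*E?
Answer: -26765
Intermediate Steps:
v(E) = E²
(v(-59) + 2655) - 32901 = ((-59)² + 2655) - 32901 = (3481 + 2655) - 32901 = 6136 - 32901 = -26765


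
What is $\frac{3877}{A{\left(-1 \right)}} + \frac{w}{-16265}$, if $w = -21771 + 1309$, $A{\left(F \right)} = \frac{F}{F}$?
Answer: $\frac{63079867}{16265} \approx 3878.3$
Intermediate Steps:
$A{\left(F \right)} = 1$
$w = -20462$
$\frac{3877}{A{\left(-1 \right)}} + \frac{w}{-16265} = \frac{3877}{1} - \frac{20462}{-16265} = 3877 \cdot 1 - - \frac{20462}{16265} = 3877 + \frac{20462}{16265} = \frac{63079867}{16265}$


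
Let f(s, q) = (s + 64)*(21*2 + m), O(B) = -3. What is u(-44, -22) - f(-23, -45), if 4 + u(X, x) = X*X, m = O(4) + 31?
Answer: -938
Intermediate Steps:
m = 28 (m = -3 + 31 = 28)
u(X, x) = -4 + X**2 (u(X, x) = -4 + X*X = -4 + X**2)
f(s, q) = 4480 + 70*s (f(s, q) = (s + 64)*(21*2 + 28) = (64 + s)*(42 + 28) = (64 + s)*70 = 4480 + 70*s)
u(-44, -22) - f(-23, -45) = (-4 + (-44)**2) - (4480 + 70*(-23)) = (-4 + 1936) - (4480 - 1610) = 1932 - 1*2870 = 1932 - 2870 = -938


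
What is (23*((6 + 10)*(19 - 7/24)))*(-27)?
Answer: -185886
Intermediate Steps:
(23*((6 + 10)*(19 - 7/24)))*(-27) = (23*(16*(19 - 7*1/24)))*(-27) = (23*(16*(19 - 7/24)))*(-27) = (23*(16*(449/24)))*(-27) = (23*(898/3))*(-27) = (20654/3)*(-27) = -185886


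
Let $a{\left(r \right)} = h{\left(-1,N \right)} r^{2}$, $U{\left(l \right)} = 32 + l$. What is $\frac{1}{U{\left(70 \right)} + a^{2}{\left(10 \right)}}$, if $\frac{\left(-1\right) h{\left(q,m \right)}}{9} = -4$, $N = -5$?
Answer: $\frac{1}{12960102} \approx 7.716 \cdot 10^{-8}$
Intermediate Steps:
$h{\left(q,m \right)} = 36$ ($h{\left(q,m \right)} = \left(-9\right) \left(-4\right) = 36$)
$a{\left(r \right)} = 36 r^{2}$
$\frac{1}{U{\left(70 \right)} + a^{2}{\left(10 \right)}} = \frac{1}{\left(32 + 70\right) + \left(36 \cdot 10^{2}\right)^{2}} = \frac{1}{102 + \left(36 \cdot 100\right)^{2}} = \frac{1}{102 + 3600^{2}} = \frac{1}{102 + 12960000} = \frac{1}{12960102}$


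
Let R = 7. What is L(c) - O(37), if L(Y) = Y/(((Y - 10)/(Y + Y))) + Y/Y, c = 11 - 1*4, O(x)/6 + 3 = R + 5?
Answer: -257/3 ≈ -85.667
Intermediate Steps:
O(x) = 54 (O(x) = -18 + 6*(7 + 5) = -18 + 6*12 = -18 + 72 = 54)
c = 7 (c = 11 - 4 = 7)
L(Y) = 1 + 2*Y²/(-10 + Y) (L(Y) = Y/(((-10 + Y)/((2*Y)))) + 1 = Y/(((-10 + Y)*(1/(2*Y)))) + 1 = Y/(((-10 + Y)/(2*Y))) + 1 = Y*(2*Y/(-10 + Y)) + 1 = 2*Y²/(-10 + Y) + 1 = 1 + 2*Y²/(-10 + Y))
L(c) - O(37) = (-10 + 7 + 2*7²)/(-10 + 7) - 1*54 = (-10 + 7 + 2*49)/(-3) - 54 = -(-10 + 7 + 98)/3 - 54 = -⅓*95 - 54 = -95/3 - 54 = -257/3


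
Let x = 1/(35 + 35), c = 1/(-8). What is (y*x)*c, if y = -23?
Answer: 23/560 ≈ 0.041071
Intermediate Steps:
c = -⅛ ≈ -0.12500
x = 1/70 ≈ 0.014286
(y*x)*c = -23*1/70*(-⅛) = -23/70*(-⅛) = 23/560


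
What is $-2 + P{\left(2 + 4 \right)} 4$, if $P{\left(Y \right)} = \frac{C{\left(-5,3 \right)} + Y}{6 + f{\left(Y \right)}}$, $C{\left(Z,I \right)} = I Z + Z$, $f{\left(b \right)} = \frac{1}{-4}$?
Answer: $- \frac{270}{23} \approx -11.739$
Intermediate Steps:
$f{\left(b \right)} = - \frac{1}{4}$
$C{\left(Z,I \right)} = Z + I Z$
$P{\left(Y \right)} = - \frac{80}{23} + \frac{4 Y}{23}$ ($P{\left(Y \right)} = \frac{- 5 \left(1 + 3\right) + Y}{6 - \frac{1}{4}} = \frac{\left(-5\right) 4 + Y}{\frac{23}{4}} = \left(-20 + Y\right) \frac{4}{23} = - \frac{80}{23} + \frac{4 Y}{23}$)
$-2 + P{\left(2 + 4 \right)} 4 = -2 + \left(- \frac{80}{23} + \frac{4 \left(2 + 4\right)}{23}\right) 4 = -2 + \left(- \frac{80}{23} + \frac{4}{23} \cdot 6\right) 4 = -2 + \left(- \frac{80}{23} + \frac{24}{23}\right) 4 = -2 - \frac{224}{23} = - \frac{270}{23}$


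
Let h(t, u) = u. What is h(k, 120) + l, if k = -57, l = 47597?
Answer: 47717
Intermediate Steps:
h(k, 120) + l = 120 + 47597 = 47717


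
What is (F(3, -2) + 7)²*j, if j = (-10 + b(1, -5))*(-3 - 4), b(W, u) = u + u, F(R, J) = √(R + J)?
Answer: 8960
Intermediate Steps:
F(R, J) = √(J + R)
b(W, u) = 2*u
j = 140 (j = (-10 + 2*(-5))*(-3 - 4) = (-10 - 10)*(-7) = -20*(-7) = 140)
(F(3, -2) + 7)²*j = (√(-2 + 3) + 7)²*140 = (√1 + 7)²*140 = (1 + 7)²*140 = 8²*140 = 64*140 = 8960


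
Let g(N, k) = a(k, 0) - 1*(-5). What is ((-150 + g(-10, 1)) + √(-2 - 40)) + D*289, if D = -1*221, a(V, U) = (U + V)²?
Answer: -64013 + I*√42 ≈ -64013.0 + 6.4807*I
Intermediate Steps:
g(N, k) = 5 + k² (g(N, k) = (0 + k)² - 1*(-5) = k² + 5 = 5 + k²)
D = -221
((-150 + g(-10, 1)) + √(-2 - 40)) + D*289 = ((-150 + (5 + 1²)) + √(-2 - 40)) - 221*289 = ((-150 + (5 + 1)) + √(-42)) - 63869 = ((-150 + 6) + I*√42) - 63869 = (-144 + I*√42) - 63869 = -64013 + I*√42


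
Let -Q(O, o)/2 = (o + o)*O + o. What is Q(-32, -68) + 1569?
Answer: -6999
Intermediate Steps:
Q(O, o) = -2*o - 4*O*o (Q(O, o) = -2*((o + o)*O + o) = -2*((2*o)*O + o) = -2*(2*O*o + o) = -2*(o + 2*O*o) = -2*o - 4*O*o)
Q(-32, -68) + 1569 = -2*(-68)*(1 + 2*(-32)) + 1569 = -2*(-68)*(1 - 64) + 1569 = -2*(-68)*(-63) + 1569 = -8568 + 1569 = -6999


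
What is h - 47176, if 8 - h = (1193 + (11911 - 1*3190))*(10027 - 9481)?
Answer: -5460212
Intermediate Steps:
h = -5413036 (h = 8 - (1193 + (11911 - 1*3190))*(10027 - 9481) = 8 - (1193 + (11911 - 3190))*546 = 8 - (1193 + 8721)*546 = 8 - 9914*546 = 8 - 1*5413044 = 8 - 5413044 = -5413036)
h - 47176 = -5413036 - 47176 = -5460212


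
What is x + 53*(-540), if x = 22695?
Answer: -5925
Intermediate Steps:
x + 53*(-540) = 22695 + 53*(-540) = 22695 - 28620 = -5925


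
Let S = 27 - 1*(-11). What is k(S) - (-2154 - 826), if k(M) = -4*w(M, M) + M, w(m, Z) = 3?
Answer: 3006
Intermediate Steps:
S = 38 (S = 27 + 11 = 38)
k(M) = -12 + M (k(M) = -4*3 + M = -12 + M)
k(S) - (-2154 - 826) = (-12 + 38) - (-2154 - 826) = 26 - 1*(-2980) = 26 + 2980 = 3006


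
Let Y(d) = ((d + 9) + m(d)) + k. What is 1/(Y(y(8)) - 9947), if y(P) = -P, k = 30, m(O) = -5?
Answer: -1/9921 ≈ -0.00010080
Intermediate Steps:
Y(d) = 34 + d (Y(d) = ((d + 9) - 5) + 30 = ((9 + d) - 5) + 30 = (4 + d) + 30 = 34 + d)
1/(Y(y(8)) - 9947) = 1/((34 - 1*8) - 9947) = 1/((34 - 8) - 9947) = 1/(26 - 9947) = 1/(-9921) = -1/9921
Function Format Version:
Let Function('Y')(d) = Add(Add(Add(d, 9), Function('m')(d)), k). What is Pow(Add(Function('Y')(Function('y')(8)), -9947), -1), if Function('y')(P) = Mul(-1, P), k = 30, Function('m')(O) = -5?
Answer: Rational(-1, 9921) ≈ -0.00010080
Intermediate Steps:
Function('Y')(d) = Add(34, d) (Function('Y')(d) = Add(Add(Add(d, 9), -5), 30) = Add(Add(Add(9, d), -5), 30) = Add(Add(4, d), 30) = Add(34, d))
Pow(Add(Function('Y')(Function('y')(8)), -9947), -1) = Pow(Add(Add(34, Mul(-1, 8)), -9947), -1) = Pow(Add(Add(34, -8), -9947), -1) = Pow(Add(26, -9947), -1) = Pow(-9921, -1) = Rational(-1, 9921)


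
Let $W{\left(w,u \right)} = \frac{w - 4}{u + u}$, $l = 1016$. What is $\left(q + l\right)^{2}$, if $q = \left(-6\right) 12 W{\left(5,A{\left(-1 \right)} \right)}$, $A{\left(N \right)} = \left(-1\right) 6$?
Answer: $1044484$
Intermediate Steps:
$A{\left(N \right)} = -6$
$W{\left(w,u \right)} = \frac{-4 + w}{2 u}$
$q = 6$ ($q = \left(-6\right) 12 \frac{-4 + 5}{2 \left(-6\right)} = - 72 \cdot \frac{1}{2} \left(- \frac{1}{6}\right) 1 = \left(-72\right) \left(- \frac{1}{12}\right) = 6$)
$\left(q + l\right)^{2} = \left(6 + 1016\right)^{2} = 1022^{2} = 1044484$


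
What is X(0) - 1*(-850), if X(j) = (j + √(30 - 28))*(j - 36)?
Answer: 850 - 36*√2 ≈ 799.09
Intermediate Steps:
X(j) = (-36 + j)*(j + √2) (X(j) = (j + √2)*(-36 + j) = (-36 + j)*(j + √2))
X(0) - 1*(-850) = (0² - 36*0 - 36*√2 + 0*√2) - 1*(-850) = (0 + 0 - 36*√2 + 0) + 850 = -36*√2 + 850 = 850 - 36*√2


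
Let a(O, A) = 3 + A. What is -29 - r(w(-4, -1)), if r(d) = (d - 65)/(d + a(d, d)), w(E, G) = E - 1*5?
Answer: -509/15 ≈ -33.933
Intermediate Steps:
w(E, G) = -5 + E (w(E, G) = E - 5 = -5 + E)
r(d) = (-65 + d)/(3 + 2*d) (r(d) = (d - 65)/(d + (3 + d)) = (-65 + d)/(3 + 2*d))
-29 - r(w(-4, -1)) = -29 - (-65 + (-5 - 4))/(3 + 2*(-5 - 4)) = -29 - (-65 - 9)/(3 + 2*(-9)) = -29 - (-74)/(3 - 18) = -29 - (-74)/(-15) = -29 - (-1)*(-74)/15 = -29 - 1*74/15 = -29 - 74/15 = -509/15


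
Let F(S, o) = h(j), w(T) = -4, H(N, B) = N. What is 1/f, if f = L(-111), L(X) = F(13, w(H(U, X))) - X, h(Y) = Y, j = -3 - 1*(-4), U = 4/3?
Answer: 1/112 ≈ 0.0089286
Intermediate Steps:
U = 4/3 (U = 4*(⅓) = 4/3 ≈ 1.3333)
j = 1 (j = -3 + 4 = 1)
F(S, o) = 1
L(X) = 1 - X
f = 112 (f = 1 - 1*(-111) = 1 + 111 = 112)
1/f = 1/112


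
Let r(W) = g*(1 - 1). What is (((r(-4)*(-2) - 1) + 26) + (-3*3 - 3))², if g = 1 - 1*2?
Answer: 169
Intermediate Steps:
g = -1 (g = 1 - 2 = -1)
r(W) = 0 (r(W) = -(1 - 1) = -1*0 = 0)
(((r(-4)*(-2) - 1) + 26) + (-3*3 - 3))² = (((0*(-2) - 1) + 26) + (-3*3 - 3))² = (((0 - 1) + 26) + (-9 - 3))² = ((-1 + 26) - 12)² = (25 - 12)² = 13² = 169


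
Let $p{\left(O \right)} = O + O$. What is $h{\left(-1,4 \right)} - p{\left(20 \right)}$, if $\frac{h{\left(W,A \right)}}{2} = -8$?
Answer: $-56$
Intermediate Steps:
$p{\left(O \right)} = 2 O$
$h{\left(W,A \right)} = -16$ ($h{\left(W,A \right)} = 2 \left(-8\right) = -16$)
$h{\left(-1,4 \right)} - p{\left(20 \right)} = -16 - 2 \cdot 20 = -16 - 40 = -56$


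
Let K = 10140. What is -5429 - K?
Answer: -15569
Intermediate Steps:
-5429 - K = -5429 - 1*10140 = -5429 - 10140 = -15569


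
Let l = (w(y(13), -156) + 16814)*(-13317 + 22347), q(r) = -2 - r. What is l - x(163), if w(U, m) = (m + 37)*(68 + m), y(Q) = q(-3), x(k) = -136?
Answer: 246392716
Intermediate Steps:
y(Q) = 1 (y(Q) = -2 - 1*(-3) = -2 + 3 = 1)
w(U, m) = (37 + m)*(68 + m)
l = 246392580 (l = ((2516 + (-156)² + 105*(-156)) + 16814)*(-13317 + 22347) = ((2516 + 24336 - 16380) + 16814)*9030 = (10472 + 16814)*9030 = 27286*9030 = 246392580)
l - x(163) = 246392580 - 1*(-136) = 246392580 + 136 = 246392716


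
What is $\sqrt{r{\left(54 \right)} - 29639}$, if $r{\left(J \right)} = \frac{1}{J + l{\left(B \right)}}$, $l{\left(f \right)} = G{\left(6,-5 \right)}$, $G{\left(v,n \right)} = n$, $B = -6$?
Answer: $\frac{i \sqrt{1452310}}{7} \approx 172.16 i$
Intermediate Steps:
$l{\left(f \right)} = -5$
$r{\left(J \right)} = \frac{1}{-5 + J}$ ($r{\left(J \right)} = \frac{1}{J - 5} = \frac{1}{-5 + J}$)
$\sqrt{r{\left(54 \right)} - 29639} = \sqrt{\frac{1}{-5 + 54} - 29639} = \sqrt{\frac{1}{49} - 29639} = \sqrt{- \frac{1452310}{49}} = \frac{i \sqrt{1452310}}{7}$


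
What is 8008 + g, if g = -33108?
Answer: -25100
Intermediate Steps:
8008 + g = 8008 - 33108 = -25100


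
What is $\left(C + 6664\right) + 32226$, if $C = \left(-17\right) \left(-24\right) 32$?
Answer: $51946$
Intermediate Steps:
$C = 13056$ ($C = 408 \cdot 32 = 13056$)
$\left(C + 6664\right) + 32226 = \left(13056 + 6664\right) + 32226 = 19720 + 32226 = 51946$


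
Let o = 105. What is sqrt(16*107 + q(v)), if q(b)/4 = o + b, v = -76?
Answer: 2*sqrt(457) ≈ 42.755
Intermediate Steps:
q(b) = 420 + 4*b (q(b) = 4*(105 + b) = 420 + 4*b)
sqrt(16*107 + q(v)) = sqrt(16*107 + (420 + 4*(-76))) = sqrt(1712 + (420 - 304)) = sqrt(1712 + 116) = sqrt(1828) = 2*sqrt(457)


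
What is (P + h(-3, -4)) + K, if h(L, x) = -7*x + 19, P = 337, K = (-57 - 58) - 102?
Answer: 167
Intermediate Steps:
K = -217 (K = -115 - 102 = -217)
h(L, x) = 19 - 7*x
(P + h(-3, -4)) + K = (337 + (19 - 7*(-4))) - 217 = (337 + (19 + 28)) - 217 = (337 + 47) - 217 = 384 - 217 = 167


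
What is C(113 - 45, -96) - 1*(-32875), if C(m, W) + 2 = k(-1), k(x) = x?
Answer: 32872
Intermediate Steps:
C(m, W) = -3 (C(m, W) = -2 - 1 = -3)
C(113 - 45, -96) - 1*(-32875) = -3 - 1*(-32875) = -3 + 32875 = 32872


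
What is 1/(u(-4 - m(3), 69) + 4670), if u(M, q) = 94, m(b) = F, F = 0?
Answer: 1/4764 ≈ 0.00020991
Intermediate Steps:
m(b) = 0
1/(u(-4 - m(3), 69) + 4670) = 1/(94 + 4670) = 1/4764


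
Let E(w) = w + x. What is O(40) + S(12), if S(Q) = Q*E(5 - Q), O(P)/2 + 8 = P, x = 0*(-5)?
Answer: -20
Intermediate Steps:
x = 0
E(w) = w (E(w) = w + 0 = w)
O(P) = -16 + 2*P
S(Q) = Q*(5 - Q)
O(40) + S(12) = (-16 + 2*40) + 12*(5 - 1*12) = (-16 + 80) + 12*(5 - 12) = 64 + 12*(-7) = 64 - 84 = -20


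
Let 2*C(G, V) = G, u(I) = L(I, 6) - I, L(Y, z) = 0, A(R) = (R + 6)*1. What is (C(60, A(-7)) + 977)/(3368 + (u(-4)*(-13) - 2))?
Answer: 1007/3314 ≈ 0.30386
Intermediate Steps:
A(R) = 6 + R (A(R) = (6 + R)*1 = 6 + R)
u(I) = -I (u(I) = 0 - I = -I)
C(G, V) = G/2
(C(60, A(-7)) + 977)/(3368 + (u(-4)*(-13) - 2)) = ((½)*60 + 977)/(3368 + (-1*(-4)*(-13) - 2)) = (30 + 977)/(3368 + (4*(-13) - 2)) = 1007/(3368 + (-52 - 2)) = 1007/(3368 - 54) = 1007/3314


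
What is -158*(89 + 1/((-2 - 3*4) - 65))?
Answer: -14060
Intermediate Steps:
-158*(89 + 1/((-2 - 3*4) - 65)) = -158*(89 + 1/((-2 - 12) - 65)) = -158*(89 + 1/(-14 - 65)) = -158*(89 + 1/(-79)) = -158*(89 - 1/79) = -158*7030/79 = -14060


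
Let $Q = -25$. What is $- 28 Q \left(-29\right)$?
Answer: $-20300$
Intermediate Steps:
$- 28 Q \left(-29\right) = \left(-28\right) \left(-25\right) \left(-29\right) = 700 \left(-29\right) = -20300$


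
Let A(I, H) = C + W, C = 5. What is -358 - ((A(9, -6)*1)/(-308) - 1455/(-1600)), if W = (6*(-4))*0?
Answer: -8843127/24640 ≈ -358.89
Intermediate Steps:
W = 0 (W = -24*0 = 0)
A(I, H) = 5 (A(I, H) = 5 + 0 = 5)
-358 - ((A(9, -6)*1)/(-308) - 1455/(-1600)) = -358 - ((5*1)/(-308) - 1455/(-1600)) = -358 - (5*(-1/308) - 1455*(-1/1600)) = -358 - (-5/308 + 291/320) = -358 - 1*22007/24640 = -358 - 22007/24640 = -8843127/24640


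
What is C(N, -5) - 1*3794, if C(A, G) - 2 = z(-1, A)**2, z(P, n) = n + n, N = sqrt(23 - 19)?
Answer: -3776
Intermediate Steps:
N = 2 (N = sqrt(4) = 2)
z(P, n) = 2*n
C(A, G) = 2 + 4*A**2 (C(A, G) = 2 + (2*A)**2 = 2 + 4*A**2)
C(N, -5) - 1*3794 = (2 + 4*2**2) - 1*3794 = (2 + 4*4) - 3794 = (2 + 16) - 3794 = 18 - 3794 = -3776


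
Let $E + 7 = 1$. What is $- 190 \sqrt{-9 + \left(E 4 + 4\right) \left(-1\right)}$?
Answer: $- 190 \sqrt{11} \approx -630.16$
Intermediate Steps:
$E = -6$ ($E = -7 + 1 = -6$)
$- 190 \sqrt{-9 + \left(E 4 + 4\right) \left(-1\right)} = - 190 \sqrt{-9 + \left(\left(-6\right) 4 + 4\right) \left(-1\right)} = - 190 \sqrt{-9 + \left(-24 + 4\right) \left(-1\right)} = - 190 \sqrt{-9 - -20} = - 190 \sqrt{-9 + 20} = - 190 \sqrt{11}$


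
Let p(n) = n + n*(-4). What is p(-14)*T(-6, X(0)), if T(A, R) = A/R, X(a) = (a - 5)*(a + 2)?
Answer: 126/5 ≈ 25.200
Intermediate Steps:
X(a) = (-5 + a)*(2 + a)
p(n) = -3*n (p(n) = n - 4*n = -3*n)
p(-14)*T(-6, X(0)) = (-3*(-14))*(-6/(-10 + 0² - 3*0)) = 42*(-6/(-10 + 0 + 0)) = 42*(-6/(-10)) = 42*(-6*(-⅒)) = 42*(⅗) = 126/5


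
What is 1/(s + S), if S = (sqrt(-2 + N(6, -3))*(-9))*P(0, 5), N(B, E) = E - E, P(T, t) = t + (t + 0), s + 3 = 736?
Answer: 733/553489 + 90*I*sqrt(2)/553489 ≈ 0.0013243 + 0.00022996*I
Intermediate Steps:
s = 733 (s = -3 + 736 = 733)
P(T, t) = 2*t (P(T, t) = t + t = 2*t)
N(B, E) = 0
S = -90*I*sqrt(2) (S = (sqrt(-2 + 0)*(-9))*(2*5) = (sqrt(-2)*(-9))*10 = ((I*sqrt(2))*(-9))*10 = -9*I*sqrt(2)*10 = -90*I*sqrt(2) ≈ -127.28*I)
1/(s + S) = 1/(733 - 90*I*sqrt(2))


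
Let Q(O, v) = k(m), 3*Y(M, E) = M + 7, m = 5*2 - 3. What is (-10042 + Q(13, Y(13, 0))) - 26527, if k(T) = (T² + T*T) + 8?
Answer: -36463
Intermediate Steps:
m = 7 (m = 10 - 3 = 7)
Y(M, E) = 7/3 + M/3 (Y(M, E) = (M + 7)/3 = (7 + M)/3 = 7/3 + M/3)
k(T) = 8 + 2*T² (k(T) = (T² + T²) + 8 = 2*T² + 8 = 8 + 2*T²)
Q(O, v) = 106 (Q(O, v) = 8 + 2*7² = 8 + 2*49 = 8 + 98 = 106)
(-10042 + Q(13, Y(13, 0))) - 26527 = (-10042 + 106) - 26527 = -9936 - 26527 = -36463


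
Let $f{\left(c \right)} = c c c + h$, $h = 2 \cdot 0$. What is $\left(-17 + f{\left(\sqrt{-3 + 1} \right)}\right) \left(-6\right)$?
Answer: $102 + 12 i \sqrt{2} \approx 102.0 + 16.971 i$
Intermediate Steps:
$h = 0$
$f{\left(c \right)} = c^{3}$ ($f{\left(c \right)} = c c c + 0 = c^{2} c + 0 = c^{3} + 0 = c^{3}$)
$\left(-17 + f{\left(\sqrt{-3 + 1} \right)}\right) \left(-6\right) = \left(-17 + \left(\sqrt{-3 + 1}\right)^{3}\right) \left(-6\right) = \left(-17 + \left(\sqrt{-2}\right)^{3}\right) \left(-6\right) = \left(-17 + \left(i \sqrt{2}\right)^{3}\right) \left(-6\right) = \left(-17 - 2 i \sqrt{2}\right) \left(-6\right) = 102 + 12 i \sqrt{2}$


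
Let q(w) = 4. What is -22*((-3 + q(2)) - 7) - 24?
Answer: 108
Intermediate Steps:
-22*((-3 + q(2)) - 7) - 24 = -22*((-3 + 4) - 7) - 24 = -22*(1 - 7) - 24 = -22*(-6) - 24 = 132 - 24 = 108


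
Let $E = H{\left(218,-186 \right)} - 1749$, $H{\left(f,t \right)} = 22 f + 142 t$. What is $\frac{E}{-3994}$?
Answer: $\frac{23365}{3994} \approx 5.85$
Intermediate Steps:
$E = -23365$ ($E = \left(22 \cdot 218 + 142 \left(-186\right)\right) - 1749 = \left(4796 - 26412\right) - 1749 = -21616 - 1749 = -23365$)
$\frac{E}{-3994} = - \frac{23365}{-3994} = \left(-23365\right) \left(- \frac{1}{3994}\right) = \frac{23365}{3994}$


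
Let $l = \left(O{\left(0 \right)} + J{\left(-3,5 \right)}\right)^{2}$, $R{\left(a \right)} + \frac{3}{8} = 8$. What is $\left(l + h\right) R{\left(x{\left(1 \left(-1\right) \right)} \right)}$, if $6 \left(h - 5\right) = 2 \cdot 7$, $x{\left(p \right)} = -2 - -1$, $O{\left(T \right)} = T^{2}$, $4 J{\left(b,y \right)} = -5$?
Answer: $\frac{26047}{384} \approx 67.831$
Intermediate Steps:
$J{\left(b,y \right)} = - \frac{5}{4}$ ($J{\left(b,y \right)} = \frac{1}{4} \left(-5\right) = - \frac{5}{4}$)
$x{\left(p \right)} = -1$ ($x{\left(p \right)} = -2 + 1 = -1$)
$R{\left(a \right)} = \frac{61}{8}$ ($R{\left(a \right)} = - \frac{3}{8} + 8 = \frac{61}{8}$)
$h = \frac{22}{3}$ ($h = 5 + \frac{2 \cdot 7}{6} = 5 + \frac{1}{6} \cdot 14 = 5 + \frac{7}{3} = \frac{22}{3} \approx 7.3333$)
$l = \frac{25}{16}$ ($l = \left(0^{2} - \frac{5}{4}\right)^{2} = \left(0 - \frac{5}{4}\right)^{2} = \left(- \frac{5}{4}\right)^{2} = \frac{25}{16} \approx 1.5625$)
$\left(l + h\right) R{\left(x{\left(1 \left(-1\right) \right)} \right)} = \left(\frac{25}{16} + \frac{22}{3}\right) \frac{61}{8} = \frac{427}{48} \cdot \frac{61}{8} = \frac{26047}{384}$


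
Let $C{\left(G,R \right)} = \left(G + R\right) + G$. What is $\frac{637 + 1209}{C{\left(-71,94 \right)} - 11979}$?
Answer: $- \frac{1846}{12027} \approx -0.15349$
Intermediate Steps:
$C{\left(G,R \right)} = R + 2 G$
$\frac{637 + 1209}{C{\left(-71,94 \right)} - 11979} = \frac{637 + 1209}{\left(94 + 2 \left(-71\right)\right) - 11979} = \frac{1846}{\left(94 - 142\right) - 11979} = \frac{1846}{-48 - 11979} = \frac{1846}{-12027} = 1846 \left(- \frac{1}{12027}\right) = - \frac{1846}{12027}$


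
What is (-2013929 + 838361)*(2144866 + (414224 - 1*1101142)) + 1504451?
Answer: -1713915510013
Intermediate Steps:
(-2013929 + 838361)*(2144866 + (414224 - 1*1101142)) + 1504451 = -1175568*(2144866 + (414224 - 1101142)) + 1504451 = -1175568*(2144866 - 686918) + 1504451 = -1175568*1457948 + 1504451 = -1713917014464 + 1504451 = -1713915510013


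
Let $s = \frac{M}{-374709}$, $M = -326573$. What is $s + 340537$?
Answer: $\frac{127602605306}{374709} \approx 3.4054 \cdot 10^{5}$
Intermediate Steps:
$s = \frac{326573}{374709}$ ($s = - \frac{326573}{-374709} = \left(-326573\right) \left(- \frac{1}{374709}\right) = \frac{326573}{374709} \approx 0.87154$)
$s + 340537 = \frac{326573}{374709} + 340537 = \frac{127602605306}{374709}$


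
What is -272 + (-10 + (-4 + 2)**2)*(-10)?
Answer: -212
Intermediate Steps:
-272 + (-10 + (-4 + 2)**2)*(-10) = -272 + (-10 + (-2)**2)*(-10) = -272 + (-10 + 4)*(-10) = -272 - 6*(-10) = -272 + 60 = -212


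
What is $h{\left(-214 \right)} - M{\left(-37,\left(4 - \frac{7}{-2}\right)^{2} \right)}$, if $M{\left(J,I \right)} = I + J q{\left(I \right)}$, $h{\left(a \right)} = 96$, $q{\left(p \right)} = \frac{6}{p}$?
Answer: $\frac{13109}{300} \approx 43.697$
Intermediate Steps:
$M{\left(J,I \right)} = I + \frac{6 J}{I}$ ($M{\left(J,I \right)} = I + J \frac{6}{I} = I + \frac{6 J}{I}$)
$h{\left(-214 \right)} - M{\left(-37,\left(4 - \frac{7}{-2}\right)^{2} \right)} = 96 - \left(\left(4 - \frac{7}{-2}\right)^{2} + 6 \left(-37\right) \frac{1}{\left(4 - \frac{7}{-2}\right)^{2}}\right) = 96 - \left(\left(4 - - \frac{7}{2}\right)^{2} + 6 \left(-37\right) \frac{1}{\left(4 - - \frac{7}{2}\right)^{2}}\right) = 96 - \left(\left(4 + \frac{7}{2}\right)^{2} + 6 \left(-37\right) \frac{1}{\left(4 + \frac{7}{2}\right)^{2}}\right) = 96 - \left(\left(\frac{15}{2}\right)^{2} + 6 \left(-37\right) \frac{1}{\left(\frac{15}{2}\right)^{2}}\right) = 96 - \left(\frac{225}{4} + 6 \left(-37\right) \frac{1}{\frac{225}{4}}\right) = 96 - \left(\frac{225}{4} + 6 \left(-37\right) \frac{4}{225}\right) = 96 - \left(\frac{225}{4} - \frac{296}{75}\right) = 96 - \frac{15691}{300} = \frac{13109}{300}$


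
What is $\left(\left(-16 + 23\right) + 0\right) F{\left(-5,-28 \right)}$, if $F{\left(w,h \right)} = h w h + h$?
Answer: $-27636$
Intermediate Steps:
$F{\left(w,h \right)} = h + w h^{2}$ ($F{\left(w,h \right)} = w h^{2} + h = h + w h^{2}$)
$\left(\left(-16 + 23\right) + 0\right) F{\left(-5,-28 \right)} = \left(\left(-16 + 23\right) + 0\right) \left(- 28 \left(1 - -140\right)\right) = \left(7 + 0\right) \left(- 28 \left(1 + 140\right)\right) = 7 \left(\left(-28\right) 141\right) = 7 \left(-3948\right) = -27636$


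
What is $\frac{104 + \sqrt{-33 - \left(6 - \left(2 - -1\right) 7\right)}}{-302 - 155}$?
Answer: $- \frac{104}{457} - \frac{3 i \sqrt{2}}{457} \approx -0.22757 - 0.0092837 i$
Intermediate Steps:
$\frac{104 + \sqrt{-33 - \left(6 - \left(2 - -1\right) 7\right)}}{-302 - 155} = \frac{104 + \sqrt{-33 - \left(6 - \left(2 + 1\right) 7\right)}}{-457} = \left(104 + \sqrt{-33 + \left(3 \cdot 7 - 6\right)}\right) \left(- \frac{1}{457}\right) = \left(104 + \sqrt{-33 + \left(21 - 6\right)}\right) \left(- \frac{1}{457}\right) = \left(104 + \sqrt{-33 + 15}\right) \left(- \frac{1}{457}\right) = \left(104 + \sqrt{-18}\right) \left(- \frac{1}{457}\right) = \left(104 + 3 i \sqrt{2}\right) \left(- \frac{1}{457}\right) = - \frac{104}{457} - \frac{3 i \sqrt{2}}{457}$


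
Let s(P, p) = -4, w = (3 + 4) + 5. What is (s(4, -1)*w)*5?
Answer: -240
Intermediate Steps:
w = 12 (w = 7 + 5 = 12)
(s(4, -1)*w)*5 = -4*12*5 = -48*5 = -240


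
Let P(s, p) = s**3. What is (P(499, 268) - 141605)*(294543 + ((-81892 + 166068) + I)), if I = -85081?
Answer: 36443381054372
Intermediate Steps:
(P(499, 268) - 141605)*(294543 + ((-81892 + 166068) + I)) = (499**3 - 141605)*(294543 + ((-81892 + 166068) - 85081)) = (124251499 - 141605)*(294543 + (84176 - 85081)) = 124109894*(294543 - 905) = 124109894*293638 = 36443381054372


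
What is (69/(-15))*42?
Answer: -966/5 ≈ -193.20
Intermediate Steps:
(69/(-15))*42 = (69*(-1/15))*42 = -23/5*42 = -966/5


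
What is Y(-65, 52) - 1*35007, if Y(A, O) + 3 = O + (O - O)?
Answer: -34958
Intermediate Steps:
Y(A, O) = -3 + O (Y(A, O) = -3 + (O + (O - O)) = -3 + (O + 0) = -3 + O)
Y(-65, 52) - 1*35007 = (-3 + 52) - 1*35007 = 49 - 35007 = -34958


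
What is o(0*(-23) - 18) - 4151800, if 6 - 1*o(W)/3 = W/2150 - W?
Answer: -4463223673/1075 ≈ -4.1518e+6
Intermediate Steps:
o(W) = 18 + 6447*W/2150 (o(W) = 18 - 3*(W/2150 - W) = 18 - (-6447)*W/2150 = 18 + 6447*W/2150)
o(0*(-23) - 18) - 4151800 = (18 + 6447*(0*(-23) - 18)/2150) - 4151800 = (18 + 6447*(0 - 18)/2150) - 4151800 = (18 + (6447/2150)*(-18)) - 4151800 = (18 - 58023/1075) - 4151800 = -38673/1075 - 4151800 = -4463223673/1075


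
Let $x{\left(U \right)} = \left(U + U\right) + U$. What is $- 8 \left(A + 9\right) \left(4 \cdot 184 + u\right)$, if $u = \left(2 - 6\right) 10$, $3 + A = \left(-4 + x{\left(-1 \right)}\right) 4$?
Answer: $122496$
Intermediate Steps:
$x{\left(U \right)} = 3 U$ ($x{\left(U \right)} = 2 U + U = 3 U$)
$A = -31$ ($A = -3 + \left(-4 + 3 \left(-1\right)\right) 4 = -3 + \left(-4 - 3\right) 4 = -3 - 28 = -31$)
$u = -40$ ($u = \left(-4\right) 10 = -40$)
$- 8 \left(A + 9\right) \left(4 \cdot 184 + u\right) = - 8 \left(-31 + 9\right) \left(4 \cdot 184 - 40\right) = \left(-8\right) \left(-22\right) \left(736 - 40\right) = 176 \cdot 696 = 122496$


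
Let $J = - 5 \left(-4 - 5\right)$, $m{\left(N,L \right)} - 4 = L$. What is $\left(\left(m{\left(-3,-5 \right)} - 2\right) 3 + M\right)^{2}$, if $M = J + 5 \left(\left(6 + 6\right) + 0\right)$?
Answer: $9216$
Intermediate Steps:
$m{\left(N,L \right)} = 4 + L$
$J = 45$ ($J = \left(-5\right) \left(-9\right) = 45$)
$M = 105$ ($M = 45 + 5 \left(\left(6 + 6\right) + 0\right) = 45 + 5 \left(12 + 0\right) = 45 + 5 \cdot 12 = 45 + 60 = 105$)
$\left(\left(m{\left(-3,-5 \right)} - 2\right) 3 + M\right)^{2} = \left(\left(\left(4 - 5\right) - 2\right) 3 + 105\right)^{2} = \left(\left(-1 - 2\right) 3 + 105\right)^{2} = \left(\left(-3\right) 3 + 105\right)^{2} = \left(-9 + 105\right)^{2} = 96^{2} = 9216$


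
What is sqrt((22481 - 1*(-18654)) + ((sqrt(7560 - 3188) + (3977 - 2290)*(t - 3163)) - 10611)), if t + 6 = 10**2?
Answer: sqrt(-5146879 + 2*sqrt(1093)) ≈ 2268.7*I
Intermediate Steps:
t = 94 (t = -6 + 10**2 = -6 + 100 = 94)
sqrt((22481 - 1*(-18654)) + ((sqrt(7560 - 3188) + (3977 - 2290)*(t - 3163)) - 10611)) = sqrt((22481 - 1*(-18654)) + ((sqrt(7560 - 3188) + (3977 - 2290)*(94 - 3163)) - 10611)) = sqrt((22481 + 18654) + ((sqrt(4372) + 1687*(-3069)) - 10611)) = sqrt(41135 + ((2*sqrt(1093) - 5177403) - 10611)) = sqrt(41135 + ((-5177403 + 2*sqrt(1093)) - 10611)) = sqrt(41135 + (-5188014 + 2*sqrt(1093))) = sqrt(-5146879 + 2*sqrt(1093))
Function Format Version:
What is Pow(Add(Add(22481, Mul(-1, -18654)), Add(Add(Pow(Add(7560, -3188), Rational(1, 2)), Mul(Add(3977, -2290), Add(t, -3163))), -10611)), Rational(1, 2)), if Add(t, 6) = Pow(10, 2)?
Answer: Pow(Add(-5146879, Mul(2, Pow(1093, Rational(1, 2)))), Rational(1, 2)) ≈ Mul(2268.7, I)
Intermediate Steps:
t = 94 (t = Add(-6, Pow(10, 2)) = Add(-6, 100) = 94)
Pow(Add(Add(22481, Mul(-1, -18654)), Add(Add(Pow(Add(7560, -3188), Rational(1, 2)), Mul(Add(3977, -2290), Add(t, -3163))), -10611)), Rational(1, 2)) = Pow(Add(Add(22481, Mul(-1, -18654)), Add(Add(Pow(Add(7560, -3188), Rational(1, 2)), Mul(Add(3977, -2290), Add(94, -3163))), -10611)), Rational(1, 2)) = Pow(Add(Add(22481, 18654), Add(Add(Pow(4372, Rational(1, 2)), Mul(1687, -3069)), -10611)), Rational(1, 2)) = Pow(Add(41135, Add(Add(Mul(2, Pow(1093, Rational(1, 2))), -5177403), -10611)), Rational(1, 2)) = Pow(Add(41135, Add(Add(-5177403, Mul(2, Pow(1093, Rational(1, 2)))), -10611)), Rational(1, 2)) = Pow(Add(41135, Add(-5188014, Mul(2, Pow(1093, Rational(1, 2))))), Rational(1, 2)) = Pow(Add(-5146879, Mul(2, Pow(1093, Rational(1, 2)))), Rational(1, 2))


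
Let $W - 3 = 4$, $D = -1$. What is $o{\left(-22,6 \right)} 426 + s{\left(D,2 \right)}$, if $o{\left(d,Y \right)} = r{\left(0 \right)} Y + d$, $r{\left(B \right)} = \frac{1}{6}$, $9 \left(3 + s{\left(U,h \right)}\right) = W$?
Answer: $- \frac{80534}{9} \approx -8948.2$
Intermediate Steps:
$W = 7$ ($W = 3 + 4 = 7$)
$s{\left(U,h \right)} = - \frac{20}{9}$ ($s{\left(U,h \right)} = -3 + \frac{1}{9} \cdot 7 = -3 + \frac{7}{9} = - \frac{20}{9}$)
$r{\left(B \right)} = \frac{1}{6}$
$o{\left(d,Y \right)} = d + \frac{Y}{6}$ ($o{\left(d,Y \right)} = \frac{Y}{6} + d = d + \frac{Y}{6}$)
$o{\left(-22,6 \right)} 426 + s{\left(D,2 \right)} = \left(-22 + \frac{1}{6} \cdot 6\right) 426 - \frac{20}{9} = \left(-22 + 1\right) 426 - \frac{20}{9} = \left(-21\right) 426 - \frac{20}{9} = -8946 - \frac{20}{9} = - \frac{80534}{9}$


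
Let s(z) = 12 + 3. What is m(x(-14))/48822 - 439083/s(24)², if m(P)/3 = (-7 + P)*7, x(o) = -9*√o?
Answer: -793960863/406850 - 63*I*√14/16274 ≈ -1951.5 - 0.014485*I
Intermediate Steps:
s(z) = 15
m(P) = -147 + 21*P (m(P) = 3*((-7 + P)*7) = 3*(-49 + 7*P) = -147 + 21*P)
m(x(-14))/48822 - 439083/s(24)² = (-147 + 21*(-9*I*√14))/48822 - 439083/(15²) = (-147 + 21*(-9*I*√14))*(1/48822) - 439083/225 = (-147 + 21*(-9*I*√14))*(1/48822) - 439083*1/225 = (-147 - 189*I*√14)*(1/48822) - 48787/25 = (-49/16274 - 63*I*√14/16274) - 48787/25 = -793960863/406850 - 63*I*√14/16274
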